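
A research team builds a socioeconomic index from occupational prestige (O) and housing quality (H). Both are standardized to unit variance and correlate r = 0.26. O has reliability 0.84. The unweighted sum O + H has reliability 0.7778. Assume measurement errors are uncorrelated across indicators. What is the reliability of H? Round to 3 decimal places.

Var(O+H) = 2 + 2·0.26 = 2.520.
True-score variance = ρ_O + ρ_H + 2·0.26, so 0.7778 = (0.84 + ρ_H + 0.52) / 2.520.
ρ_H = 0.7778·2.520 − 0.84 − 0.52 = 0.600.

0.600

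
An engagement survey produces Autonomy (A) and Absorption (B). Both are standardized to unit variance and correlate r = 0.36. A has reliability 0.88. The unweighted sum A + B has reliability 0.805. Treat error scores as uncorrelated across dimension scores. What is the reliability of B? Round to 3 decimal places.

0.590

Var(A+B) = 2 + 2·0.36 = 2.720.
True-score variance = ρ_A + ρ_B + 2·0.36, so 0.805 = (0.88 + ρ_B + 0.72) / 2.720.
ρ_B = 0.805·2.720 − 0.88 − 0.72 = 0.590.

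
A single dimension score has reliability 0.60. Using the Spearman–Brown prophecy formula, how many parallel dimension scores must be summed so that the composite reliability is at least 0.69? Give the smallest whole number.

k ≥ ρ*(1−ρ₁)/(ρ₁(1−ρ*)) = 0.69·0.40 / (0.60·0.31) = 1.484.
Smallest integer k = 2.

2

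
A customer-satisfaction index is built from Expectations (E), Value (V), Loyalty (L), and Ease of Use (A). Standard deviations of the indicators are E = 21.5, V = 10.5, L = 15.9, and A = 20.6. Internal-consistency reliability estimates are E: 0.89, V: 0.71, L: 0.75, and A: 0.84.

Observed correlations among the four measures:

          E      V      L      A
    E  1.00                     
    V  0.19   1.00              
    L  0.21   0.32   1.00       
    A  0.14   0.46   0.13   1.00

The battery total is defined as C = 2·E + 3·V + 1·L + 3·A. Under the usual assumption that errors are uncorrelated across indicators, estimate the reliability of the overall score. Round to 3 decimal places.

0.892

Var(C) = 2²·21.5² + 3²·10.5² + 15.9² + 3²·20.6² + 2·[6·21.5·10.5·0.19 + 2·21.5·15.9·0.21 + 6·21.5·20.6·0.14 + 3·10.5·15.9·0.32 + 9·10.5·20.6·0.46 + 3·15.9·20.6·0.13] = 6913.3 + 3912.93 = 10826.2.
Under uncorrelated errors the observed covariances equal the true-score covariances, so only the own-variance terms attenuate.
True-score variance = [2²·21.5²·0.89 + 3²·10.5²·0.71 + 15.9²·0.75 + 3²·20.6²·0.84] + 3912.93 = 5747.88 + 3912.93 = 9660.8.
Reliability = 9660.8 / 10826.2 = 0.892.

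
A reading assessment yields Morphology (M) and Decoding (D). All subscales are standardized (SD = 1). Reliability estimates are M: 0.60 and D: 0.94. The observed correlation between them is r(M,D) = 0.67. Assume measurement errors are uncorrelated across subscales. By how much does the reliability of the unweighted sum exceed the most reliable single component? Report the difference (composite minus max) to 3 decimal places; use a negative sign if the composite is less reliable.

Var(sum) = 2 + 1.34 = 3.34; true-score variance = 1.54 + 1.34 = 2.88; composite reliability = 0.8623.
Max component reliability = 0.9400.
Difference = 0.8623 − 0.9400 = -0.078.

-0.078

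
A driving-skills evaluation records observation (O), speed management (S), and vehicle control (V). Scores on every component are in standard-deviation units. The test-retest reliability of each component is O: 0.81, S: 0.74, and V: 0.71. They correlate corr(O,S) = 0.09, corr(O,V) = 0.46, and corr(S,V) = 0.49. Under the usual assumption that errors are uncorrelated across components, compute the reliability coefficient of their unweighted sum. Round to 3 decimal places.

Var(O+S+V) = 3 + 2·[0.09 + 0.46 + 0.49] = 3 + 2.08 = 5.08.
Under uncorrelated errors the observed covariances equal the true-score covariances, so only the own-variance terms attenuate.
True-score variance = [0.81 + 0.74 + 0.71] + 2.08 = 2.26 + 2.08 = 4.34.
Reliability = 4.34 / 5.08 = 0.854.

0.854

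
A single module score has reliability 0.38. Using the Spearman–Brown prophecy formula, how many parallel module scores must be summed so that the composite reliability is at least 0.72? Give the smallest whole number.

5

k ≥ ρ*(1−ρ₁)/(ρ₁(1−ρ*)) = 0.72·0.62 / (0.38·0.28) = 4.195.
Smallest integer k = 5.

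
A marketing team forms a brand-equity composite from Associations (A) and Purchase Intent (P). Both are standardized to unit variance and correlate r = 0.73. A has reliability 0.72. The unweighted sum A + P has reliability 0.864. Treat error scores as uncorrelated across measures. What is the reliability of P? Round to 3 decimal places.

Var(A+P) = 2 + 2·0.73 = 3.460.
True-score variance = ρ_A + ρ_P + 2·0.73, so 0.864 = (0.72 + ρ_P + 1.46) / 3.460.
ρ_P = 0.864·3.460 − 0.72 − 1.46 = 0.809.

0.809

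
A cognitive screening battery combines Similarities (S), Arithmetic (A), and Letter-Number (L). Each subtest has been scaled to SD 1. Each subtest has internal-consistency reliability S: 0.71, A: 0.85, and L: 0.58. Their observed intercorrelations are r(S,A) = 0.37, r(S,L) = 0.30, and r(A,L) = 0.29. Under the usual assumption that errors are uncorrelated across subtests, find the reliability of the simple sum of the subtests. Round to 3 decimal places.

0.825

Var(S+A+L) = 3 + 2·[0.37 + 0.30 + 0.29] = 3 + 1.92 = 4.92.
With uncorrelated errors the cross-covariances are all true-score covariance, so they carry over unchanged; only the diagonal terms shrink to ρᵢσᵢ².
True-score variance = [0.71 + 0.85 + 0.58] + 1.92 = 2.14 + 1.92 = 4.06.
Reliability = 4.06 / 4.92 = 0.825.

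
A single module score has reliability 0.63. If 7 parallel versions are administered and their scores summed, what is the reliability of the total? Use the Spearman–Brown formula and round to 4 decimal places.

ρ_k = kρ / (1 + (k−1)ρ) = 7·0.63 / (1 + 6·0.63) = 4.410 / 4.780 = 0.9226.

0.9226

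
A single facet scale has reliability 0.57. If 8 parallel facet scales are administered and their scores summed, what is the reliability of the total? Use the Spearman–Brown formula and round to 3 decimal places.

0.914

ρ_k = kρ / (1 + (k−1)ρ) = 8·0.57 / (1 + 7·0.57) = 4.560 / 4.990 = 0.914.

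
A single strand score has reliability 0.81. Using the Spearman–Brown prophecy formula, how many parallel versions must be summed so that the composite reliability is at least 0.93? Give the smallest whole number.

4

k ≥ ρ*(1−ρ₁)/(ρ₁(1−ρ*)) = 0.93·0.19 / (0.81·0.07) = 3.116.
Smallest integer k = 4.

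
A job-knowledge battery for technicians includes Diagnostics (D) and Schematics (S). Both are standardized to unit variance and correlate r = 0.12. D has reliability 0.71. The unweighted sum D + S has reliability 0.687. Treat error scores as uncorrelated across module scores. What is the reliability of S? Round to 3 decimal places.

Var(D+S) = 2 + 2·0.12 = 2.240.
True-score variance = ρ_D + ρ_S + 2·0.12, so 0.687 = (0.71 + ρ_S + 0.24) / 2.240.
ρ_S = 0.687·2.240 − 0.71 − 0.24 = 0.589.

0.589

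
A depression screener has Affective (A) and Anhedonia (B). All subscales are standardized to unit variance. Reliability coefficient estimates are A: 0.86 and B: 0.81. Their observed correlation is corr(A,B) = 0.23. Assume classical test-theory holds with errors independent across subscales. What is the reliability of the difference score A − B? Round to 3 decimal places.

Var(A−B) = 1 + 1 − 2·0.23 = 2 − 0.46 = 1.54.
With uncorrelated errors the cross-covariances are all true-score covariance, so they carry over unchanged; only the diagonal terms shrink to ρᵢσᵢ².
True-score variance = [0.86 + 0.81] − 0.46 = 1.67 − 0.46 = 1.21.
Reliability = 1.21 / 1.54 = 0.786.

0.786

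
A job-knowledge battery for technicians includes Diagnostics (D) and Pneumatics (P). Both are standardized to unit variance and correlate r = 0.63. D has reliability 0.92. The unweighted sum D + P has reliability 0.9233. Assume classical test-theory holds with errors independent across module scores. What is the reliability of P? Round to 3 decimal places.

0.830

Var(D+P) = 2 + 2·0.63 = 3.260.
True-score variance = ρ_D + ρ_P + 2·0.63, so 0.9233 = (0.92 + ρ_P + 1.26) / 3.260.
ρ_P = 0.9233·3.260 − 0.92 − 1.26 = 0.830.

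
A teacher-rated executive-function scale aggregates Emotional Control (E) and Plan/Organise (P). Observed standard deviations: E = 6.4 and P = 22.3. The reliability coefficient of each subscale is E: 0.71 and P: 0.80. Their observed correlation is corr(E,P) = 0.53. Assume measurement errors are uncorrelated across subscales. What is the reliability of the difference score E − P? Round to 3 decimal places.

Var(E−P) = 6.4² + 22.3² − 2·6.4·22.3·0.53 = 538.25 − 151.283 = 386.967.
With uncorrelated errors the cross-covariances are all true-score covariance, so they carry over unchanged; only the diagonal terms shrink to ρᵢσᵢ².
True-score variance = [6.4²·0.71 + 22.3²·0.80] − 151.283 = 426.914 − 151.283 = 275.63.
Reliability = 275.63 / 386.967 = 0.712.

0.712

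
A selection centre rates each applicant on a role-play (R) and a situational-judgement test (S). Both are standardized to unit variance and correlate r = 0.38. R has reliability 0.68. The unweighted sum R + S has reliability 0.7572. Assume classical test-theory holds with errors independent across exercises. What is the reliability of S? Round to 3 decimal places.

Var(R+S) = 2 + 2·0.38 = 2.760.
True-score variance = ρ_R + ρ_S + 2·0.38, so 0.7572 = (0.68 + ρ_S + 0.76) / 2.760.
ρ_S = 0.7572·2.760 − 0.68 − 0.76 = 0.650.

0.650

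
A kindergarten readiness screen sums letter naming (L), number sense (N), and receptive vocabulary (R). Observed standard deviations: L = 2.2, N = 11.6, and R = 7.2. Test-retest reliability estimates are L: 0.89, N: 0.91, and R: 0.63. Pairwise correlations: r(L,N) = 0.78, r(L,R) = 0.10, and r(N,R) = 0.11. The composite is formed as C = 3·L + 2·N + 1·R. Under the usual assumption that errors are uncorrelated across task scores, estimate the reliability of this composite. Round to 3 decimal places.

Var(C) = 3²·2.2² + 2²·11.6² + 7.2² + 2·[6·2.2·11.6·0.78 + 3·2.2·7.2·0.10 + 2·11.6·7.2·0.11] = 633.64 + 285.12 = 918.76.
With uncorrelated errors the cross-covariances are all true-score covariance, so they carry over unchanged; only the diagonal terms shrink to ρᵢσᵢ².
True-score variance = [3²·2.2²·0.89 + 2²·11.6²·0.91 + 7.2²·0.63] + 285.12 = 561.226 + 285.12 = 846.346.
Reliability = 846.346 / 918.76 = 0.921.

0.921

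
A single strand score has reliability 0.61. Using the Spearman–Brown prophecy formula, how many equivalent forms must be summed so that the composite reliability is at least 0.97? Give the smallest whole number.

k ≥ ρ*(1−ρ₁)/(ρ₁(1−ρ*)) = 0.97·0.39 / (0.61·0.03) = 20.672.
Smallest integer k = 21.

21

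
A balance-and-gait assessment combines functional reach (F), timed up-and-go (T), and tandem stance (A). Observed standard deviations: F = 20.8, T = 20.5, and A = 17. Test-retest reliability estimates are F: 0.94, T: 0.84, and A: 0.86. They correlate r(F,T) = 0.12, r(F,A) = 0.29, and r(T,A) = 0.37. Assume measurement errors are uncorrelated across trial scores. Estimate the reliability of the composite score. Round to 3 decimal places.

Var(F+T+A) = 20.8² + 20.5² + 17² + 2·[20.8·20.5·0.12 + 20.8·17·0.29 + 20.5·17·0.37] = 1141.89 + 565.314 = 1707.2.
Under uncorrelated errors the observed covariances equal the true-score covariances, so only the own-variance terms attenuate.
True-score variance = [20.8²·0.94 + 20.5²·0.84 + 17²·0.86] + 565.314 = 1008.23 + 565.314 = 1573.55.
Reliability = 1573.55 / 1707.2 = 0.922.

0.922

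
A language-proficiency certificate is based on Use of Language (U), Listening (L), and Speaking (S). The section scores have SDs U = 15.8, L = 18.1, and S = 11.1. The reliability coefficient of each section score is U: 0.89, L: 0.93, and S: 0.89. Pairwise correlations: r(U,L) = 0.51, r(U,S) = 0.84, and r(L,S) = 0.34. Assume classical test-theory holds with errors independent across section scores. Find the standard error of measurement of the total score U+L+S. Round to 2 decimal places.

Var(total) = 700.46 + 722.957 = 1423.42.
True-score variance = 636.514 + 722.957 = 1359.47, so reliability = 0.9551.
Error variance = 1423.42 − 1359.47 = 63.9462; SEM = √63.9462 = 8.00.

8.00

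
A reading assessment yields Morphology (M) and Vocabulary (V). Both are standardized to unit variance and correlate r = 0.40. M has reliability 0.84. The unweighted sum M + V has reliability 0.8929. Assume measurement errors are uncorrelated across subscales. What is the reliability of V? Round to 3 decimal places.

Var(M+V) = 2 + 2·0.40 = 2.800.
True-score variance = ρ_M + ρ_V + 2·0.40, so 0.8929 = (0.84 + ρ_V + 0.80) / 2.800.
ρ_V = 0.8929·2.800 − 0.84 − 0.80 = 0.860.

0.860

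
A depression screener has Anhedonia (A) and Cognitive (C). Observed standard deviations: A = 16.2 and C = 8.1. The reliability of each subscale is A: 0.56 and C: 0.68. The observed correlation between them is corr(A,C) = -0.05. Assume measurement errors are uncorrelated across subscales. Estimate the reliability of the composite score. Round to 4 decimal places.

0.5667

Var(A+C) = 16.2² + 8.1² + 2·[16.2·8.1·(-0.05)] = 328.05 − 13.122 = 314.928.
Because errors are independent across components, Cov(Tᵢ,Tⱼ) = Cov(Xᵢ,Xⱼ); the off-diagonal part of the true-score variance is the same as above.
True-score variance = [16.2²·0.56 + 8.1²·0.68] − 13.122 = 191.581 − 13.122 = 178.459.
Reliability = 178.459 / 314.928 = 0.5667.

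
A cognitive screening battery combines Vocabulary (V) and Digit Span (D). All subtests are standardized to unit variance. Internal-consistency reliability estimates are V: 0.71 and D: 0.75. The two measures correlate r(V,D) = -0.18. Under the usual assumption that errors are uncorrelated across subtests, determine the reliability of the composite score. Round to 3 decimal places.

Var(V+D) = 2 + 2·[(-0.18)] = 2 − 0.36 = 1.64.
Because errors are independent across components, Cov(Tᵢ,Tⱼ) = Cov(Xᵢ,Xⱼ); the off-diagonal part of the true-score variance is the same as above.
True-score variance = [0.71 + 0.75] − 0.36 = 1.46 − 0.36 = 1.1.
Reliability = 1.1 / 1.64 = 0.671.

0.671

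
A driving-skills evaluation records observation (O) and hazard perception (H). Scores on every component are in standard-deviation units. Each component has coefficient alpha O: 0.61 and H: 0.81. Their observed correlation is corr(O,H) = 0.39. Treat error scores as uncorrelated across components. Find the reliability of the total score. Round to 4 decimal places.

Var(O+H) = 2 + 2·[0.39] = 2 + 0.78 = 2.78.
Under uncorrelated errors the observed covariances equal the true-score covariances, so only the own-variance terms attenuate.
True-score variance = [0.61 + 0.81] + 0.78 = 1.42 + 0.78 = 2.2.
Reliability = 2.2 / 2.78 = 0.7914.

0.7914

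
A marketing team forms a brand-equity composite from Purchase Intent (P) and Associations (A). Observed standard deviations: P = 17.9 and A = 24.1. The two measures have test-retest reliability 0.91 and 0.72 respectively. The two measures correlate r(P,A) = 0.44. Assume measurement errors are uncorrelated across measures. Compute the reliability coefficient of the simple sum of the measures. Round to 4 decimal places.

Var(P+A) = 17.9² + 24.1² + 2·[17.9·24.1·0.44] = 901.22 + 379.623 = 1280.84.
Because errors are independent across components, Cov(Tᵢ,Tⱼ) = Cov(Xᵢ,Xⱼ); the off-diagonal part of the true-score variance is the same as above.
True-score variance = [17.9²·0.91 + 24.1²·0.72] + 379.623 = 709.756 + 379.623 = 1089.38.
Reliability = 1089.38 / 1280.84 = 0.8505.

0.8505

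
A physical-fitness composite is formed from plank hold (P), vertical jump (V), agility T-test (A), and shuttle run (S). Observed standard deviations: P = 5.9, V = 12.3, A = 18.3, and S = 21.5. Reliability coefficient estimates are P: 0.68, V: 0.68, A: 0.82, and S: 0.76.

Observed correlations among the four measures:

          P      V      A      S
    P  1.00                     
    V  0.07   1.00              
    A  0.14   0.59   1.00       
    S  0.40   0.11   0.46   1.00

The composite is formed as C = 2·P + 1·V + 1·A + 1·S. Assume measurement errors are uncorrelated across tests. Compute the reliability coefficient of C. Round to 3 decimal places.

0.872

Var(C) = 2²·5.9² + 12.3² + 18.3² + 21.5² + 2·[2·5.9·12.3·0.07 + 2·5.9·18.3·0.14 + 2·5.9·21.5·0.40 + 12.3·18.3·0.59 + 12.3·21.5·0.11 + 18.3·21.5·0.46] = 1087.67 + 969.502 = 2057.17.
Under uncorrelated errors the observed covariances equal the true-score covariances, so only the own-variance terms attenuate.
True-score variance = [2²·5.9²·0.68 + 12.3²·0.68 + 18.3²·0.82 + 21.5²·0.76] + 969.502 = 823.48 + 969.502 = 1792.98.
Reliability = 1792.98 / 2057.17 = 0.872.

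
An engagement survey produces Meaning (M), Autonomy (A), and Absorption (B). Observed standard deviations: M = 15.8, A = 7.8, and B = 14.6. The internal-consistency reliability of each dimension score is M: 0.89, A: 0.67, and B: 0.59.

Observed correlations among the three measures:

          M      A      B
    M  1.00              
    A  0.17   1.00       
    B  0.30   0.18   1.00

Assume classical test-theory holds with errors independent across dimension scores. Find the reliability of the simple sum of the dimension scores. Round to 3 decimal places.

0.819

Var(M+A+B) = 15.8² + 7.8² + 14.6² + 2·[15.8·7.8·0.17 + 15.8·14.6·0.30 + 7.8·14.6·0.18] = 523.64 + 221.306 = 744.946.
Because errors are independent across components, Cov(Tᵢ,Tⱼ) = Cov(Xᵢ,Xⱼ); the off-diagonal part of the true-score variance is the same as above.
True-score variance = [15.8²·0.89 + 7.8²·0.67 + 14.6²·0.59] + 221.306 = 388.707 + 221.306 = 610.013.
Reliability = 610.013 / 744.946 = 0.819.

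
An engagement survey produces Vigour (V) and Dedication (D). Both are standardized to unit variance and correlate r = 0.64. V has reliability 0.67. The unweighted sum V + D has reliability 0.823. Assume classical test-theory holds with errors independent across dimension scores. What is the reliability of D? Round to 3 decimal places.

0.749

Var(V+D) = 2 + 2·0.64 = 3.280.
True-score variance = ρ_V + ρ_D + 2·0.64, so 0.823 = (0.67 + ρ_D + 1.28) / 3.280.
ρ_D = 0.823·3.280 − 0.67 − 1.28 = 0.749.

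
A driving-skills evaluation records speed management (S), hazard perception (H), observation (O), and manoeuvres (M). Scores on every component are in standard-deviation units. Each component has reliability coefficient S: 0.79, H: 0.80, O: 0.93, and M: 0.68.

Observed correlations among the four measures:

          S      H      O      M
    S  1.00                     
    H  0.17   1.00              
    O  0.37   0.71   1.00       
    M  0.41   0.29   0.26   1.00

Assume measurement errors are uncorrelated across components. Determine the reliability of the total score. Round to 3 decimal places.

0.905

Var(S+H+O+M) = 4 + 2·[0.17 + 0.37 + 0.41 + 0.71 + 0.29 + 0.26] = 4 + 4.42 = 8.42.
With uncorrelated errors the cross-covariances are all true-score covariance, so they carry over unchanged; only the diagonal terms shrink to ρᵢσᵢ².
True-score variance = [0.79 + 0.80 + 0.93 + 0.68] + 4.42 = 3.2 + 4.42 = 7.62.
Reliability = 7.62 / 8.42 = 0.905.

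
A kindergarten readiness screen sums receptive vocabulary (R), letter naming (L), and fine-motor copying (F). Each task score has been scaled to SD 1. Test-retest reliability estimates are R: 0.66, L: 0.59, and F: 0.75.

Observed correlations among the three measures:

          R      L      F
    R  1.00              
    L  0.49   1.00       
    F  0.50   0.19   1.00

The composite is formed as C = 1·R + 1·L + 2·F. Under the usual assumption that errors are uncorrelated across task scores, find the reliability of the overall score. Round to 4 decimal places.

Var(C) = 1 + 1 + 2² + 2·[0.49 + 2·0.50 + 2·0.19] = 6 + 3.74 = 9.74.
Because errors are independent across components, Cov(Tᵢ,Tⱼ) = Cov(Xᵢ,Xⱼ); the off-diagonal part of the true-score variance is the same as above.
True-score variance = [0.66 + 0.59 + 2²·0.75] + 3.74 = 4.25 + 3.74 = 7.99.
Reliability = 7.99 / 9.74 = 0.8203.

0.8203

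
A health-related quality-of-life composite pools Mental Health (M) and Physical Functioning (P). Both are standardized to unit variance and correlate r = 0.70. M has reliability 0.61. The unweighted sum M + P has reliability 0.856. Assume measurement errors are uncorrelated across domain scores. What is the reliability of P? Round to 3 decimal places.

Var(M+P) = 2 + 2·0.70 = 3.400.
True-score variance = ρ_M + ρ_P + 2·0.70, so 0.856 = (0.61 + ρ_P + 1.40) / 3.400.
ρ_P = 0.856·3.400 − 0.61 − 1.40 = 0.900.

0.900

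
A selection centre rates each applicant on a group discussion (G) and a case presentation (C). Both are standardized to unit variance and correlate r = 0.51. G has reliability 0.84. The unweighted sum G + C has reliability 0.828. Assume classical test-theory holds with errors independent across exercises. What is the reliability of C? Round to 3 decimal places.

Var(G+C) = 2 + 2·0.51 = 3.020.
True-score variance = ρ_G + ρ_C + 2·0.51, so 0.828 = (0.84 + ρ_C + 1.02) / 3.020.
ρ_C = 0.828·3.020 − 0.84 − 1.02 = 0.641.

0.641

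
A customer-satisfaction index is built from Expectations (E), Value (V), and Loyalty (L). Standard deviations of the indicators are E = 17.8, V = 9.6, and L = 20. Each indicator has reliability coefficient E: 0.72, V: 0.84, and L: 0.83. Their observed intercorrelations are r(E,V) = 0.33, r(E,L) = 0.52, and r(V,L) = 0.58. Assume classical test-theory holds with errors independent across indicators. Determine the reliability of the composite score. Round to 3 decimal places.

0.887

Var(E+V+L) = 17.8² + 9.6² + 20² + 2·[17.8·9.6·0.33 + 17.8·20·0.52 + 9.6·20·0.58] = 809 + 705.741 = 1514.74.
Under uncorrelated errors the observed covariances equal the true-score covariances, so only the own-variance terms attenuate.
True-score variance = [17.8²·0.72 + 9.6²·0.84 + 20²·0.83] + 705.741 = 637.539 + 705.741 = 1343.28.
Reliability = 1343.28 / 1514.74 = 0.887.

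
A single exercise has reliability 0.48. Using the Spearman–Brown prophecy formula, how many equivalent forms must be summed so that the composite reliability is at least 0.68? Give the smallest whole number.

k ≥ ρ*(1−ρ₁)/(ρ₁(1−ρ*)) = 0.68·0.52 / (0.48·0.32) = 2.302.
Smallest integer k = 3.

3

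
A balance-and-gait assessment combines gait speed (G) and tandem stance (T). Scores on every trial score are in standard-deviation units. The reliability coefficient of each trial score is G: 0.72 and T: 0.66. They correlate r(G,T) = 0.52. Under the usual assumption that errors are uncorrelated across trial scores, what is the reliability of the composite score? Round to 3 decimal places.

Var(G+T) = 2 + 2·[0.52] = 2 + 1.04 = 3.04.
Because errors are independent across components, Cov(Tᵢ,Tⱼ) = Cov(Xᵢ,Xⱼ); the off-diagonal part of the true-score variance is the same as above.
True-score variance = [0.72 + 0.66] + 1.04 = 1.38 + 1.04 = 2.42.
Reliability = 2.42 / 3.04 = 0.796.

0.796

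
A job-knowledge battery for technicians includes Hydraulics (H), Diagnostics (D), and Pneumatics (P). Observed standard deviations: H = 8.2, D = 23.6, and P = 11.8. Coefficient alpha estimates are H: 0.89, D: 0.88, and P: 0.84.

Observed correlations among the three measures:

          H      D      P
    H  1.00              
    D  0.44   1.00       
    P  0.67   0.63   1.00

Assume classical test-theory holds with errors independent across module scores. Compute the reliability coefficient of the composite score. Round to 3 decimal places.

0.932

Var(H+D+P) = 8.2² + 23.6² + 11.8² + 2·[8.2·23.6·0.44 + 8.2·11.8·0.67 + 23.6·11.8·0.63] = 763.44 + 650.841 = 1414.28.
Under uncorrelated errors the observed covariances equal the true-score covariances, so only the own-variance terms attenuate.
True-score variance = [8.2²·0.89 + 23.6²·0.88 + 11.8²·0.84] + 650.841 = 666.93 + 650.841 = 1317.77.
Reliability = 1317.77 / 1414.28 = 0.932.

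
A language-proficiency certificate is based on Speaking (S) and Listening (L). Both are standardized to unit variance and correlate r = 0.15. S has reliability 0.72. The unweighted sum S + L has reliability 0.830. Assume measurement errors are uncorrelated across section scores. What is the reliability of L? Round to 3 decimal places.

0.889

Var(S+L) = 2 + 2·0.15 = 2.300.
True-score variance = ρ_S + ρ_L + 2·0.15, so 0.830 = (0.72 + ρ_L + 0.30) / 2.300.
ρ_L = 0.830·2.300 − 0.72 − 0.30 = 0.889.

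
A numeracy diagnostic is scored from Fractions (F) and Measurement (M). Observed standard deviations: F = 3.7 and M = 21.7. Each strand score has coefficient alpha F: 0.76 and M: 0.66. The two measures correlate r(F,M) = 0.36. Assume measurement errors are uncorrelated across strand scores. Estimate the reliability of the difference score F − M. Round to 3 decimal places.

0.617

Var(F−M) = 3.7² + 21.7² − 2·3.7·21.7·0.36 = 484.58 − 57.8088 = 426.771.
Because errors are independent across components, Cov(Tᵢ,Tⱼ) = Cov(Xᵢ,Xⱼ); the off-diagonal part of the true-score variance is the same as above.
True-score variance = [3.7²·0.76 + 21.7²·0.66] − 57.8088 = 321.192 − 57.8088 = 263.383.
Reliability = 263.383 / 426.771 = 0.617.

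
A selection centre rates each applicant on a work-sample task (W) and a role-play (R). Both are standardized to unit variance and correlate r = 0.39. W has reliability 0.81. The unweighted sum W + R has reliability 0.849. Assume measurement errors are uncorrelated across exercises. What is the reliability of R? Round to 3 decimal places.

0.770

Var(W+R) = 2 + 2·0.39 = 2.780.
True-score variance = ρ_W + ρ_R + 2·0.39, so 0.849 = (0.81 + ρ_R + 0.78) / 2.780.
ρ_R = 0.849·2.780 − 0.81 − 0.78 = 0.770.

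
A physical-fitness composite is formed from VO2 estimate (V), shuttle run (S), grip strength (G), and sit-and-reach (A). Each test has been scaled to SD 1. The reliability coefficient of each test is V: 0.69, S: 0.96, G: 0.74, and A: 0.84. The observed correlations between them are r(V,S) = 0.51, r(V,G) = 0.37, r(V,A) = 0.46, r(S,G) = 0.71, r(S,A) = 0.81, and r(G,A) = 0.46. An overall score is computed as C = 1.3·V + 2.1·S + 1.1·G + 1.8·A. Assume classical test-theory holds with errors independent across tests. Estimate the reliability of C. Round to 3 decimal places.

0.945

Var(C) = 1.3² + 2.1² + 1.1² + 1.8² + 2·[2.73·0.51 + 1.43·0.37 + 2.34·0.46 + 2.31·0.71 + 3.78·0.81 + 1.98·0.46] = 10.55 + 17.221 = 27.771.
Because errors are independent across components, Cov(Tᵢ,Tⱼ) = Cov(Xᵢ,Xⱼ); the off-diagonal part of the true-score variance is the same as above.
True-score variance = [1.3²·0.69 + 2.1²·0.96 + 1.1²·0.74 + 1.8²·0.84] + 17.221 = 9.0167 + 17.221 = 26.2377.
Reliability = 26.2377 / 27.771 = 0.945.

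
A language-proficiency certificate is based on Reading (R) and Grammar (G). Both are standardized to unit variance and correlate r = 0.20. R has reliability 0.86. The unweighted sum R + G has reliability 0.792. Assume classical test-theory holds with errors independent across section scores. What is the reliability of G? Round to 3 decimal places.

0.641

Var(R+G) = 2 + 2·0.20 = 2.400.
True-score variance = ρ_R + ρ_G + 2·0.20, so 0.792 = (0.86 + ρ_G + 0.40) / 2.400.
ρ_G = 0.792·2.400 − 0.86 − 0.40 = 0.641.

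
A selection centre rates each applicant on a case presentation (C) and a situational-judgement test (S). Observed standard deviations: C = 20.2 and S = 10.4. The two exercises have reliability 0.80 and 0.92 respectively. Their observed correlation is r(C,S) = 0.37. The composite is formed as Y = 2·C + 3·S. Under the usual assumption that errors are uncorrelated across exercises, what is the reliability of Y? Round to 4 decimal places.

0.8857

Var(Y) = 2²·20.2² + 3²·10.4² + 2·[6·20.2·10.4·0.37] = 2605.6 + 932.755 = 3538.36.
With uncorrelated errors the cross-covariances are all true-score covariance, so they carry over unchanged; only the diagonal terms shrink to ρᵢσᵢ².
True-score variance = [2²·20.2²·0.80 + 3²·10.4²·0.92] + 932.755 = 2201.29 + 932.755 = 3134.05.
Reliability = 3134.05 / 3538.36 = 0.8857.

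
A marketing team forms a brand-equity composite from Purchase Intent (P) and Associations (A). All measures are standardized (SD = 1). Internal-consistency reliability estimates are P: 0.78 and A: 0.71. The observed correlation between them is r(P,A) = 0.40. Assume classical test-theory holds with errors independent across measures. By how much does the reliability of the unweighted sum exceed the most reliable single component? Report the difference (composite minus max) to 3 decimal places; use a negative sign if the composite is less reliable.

Var(sum) = 2 + 0.8 = 2.8; true-score variance = 1.49 + 0.8 = 2.29; composite reliability = 0.8179.
Max component reliability = 0.7800.
Difference = 0.8179 − 0.7800 = 0.038.

0.038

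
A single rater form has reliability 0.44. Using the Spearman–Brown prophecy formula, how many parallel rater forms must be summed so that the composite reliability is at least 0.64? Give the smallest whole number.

k ≥ ρ*(1−ρ₁)/(ρ₁(1−ρ*)) = 0.64·0.56 / (0.44·0.36) = 2.263.
Smallest integer k = 3.

3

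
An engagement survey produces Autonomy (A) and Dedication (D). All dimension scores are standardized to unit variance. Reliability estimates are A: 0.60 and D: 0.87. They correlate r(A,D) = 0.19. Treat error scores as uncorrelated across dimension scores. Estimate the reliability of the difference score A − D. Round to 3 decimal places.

0.673

Var(A−D) = 1 + 1 − 2·0.19 = 2 − 0.38 = 1.62.
Because errors are independent across components, Cov(Tᵢ,Tⱼ) = Cov(Xᵢ,Xⱼ); the off-diagonal part of the true-score variance is the same as above.
True-score variance = [0.60 + 0.87] − 0.38 = 1.47 − 0.38 = 1.09.
Reliability = 1.09 / 1.62 = 0.673.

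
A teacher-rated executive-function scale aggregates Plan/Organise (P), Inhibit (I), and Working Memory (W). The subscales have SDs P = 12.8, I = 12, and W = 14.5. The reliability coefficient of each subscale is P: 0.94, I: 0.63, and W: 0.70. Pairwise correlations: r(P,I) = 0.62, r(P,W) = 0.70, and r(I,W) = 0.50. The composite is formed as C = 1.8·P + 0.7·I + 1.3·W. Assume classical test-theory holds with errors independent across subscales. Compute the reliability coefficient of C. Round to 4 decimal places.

Var(C) = 1.8²·12.8² + 0.7²·12² + 1.3²·14.5² + 2·[1.26·12.8·12·0.62 + 2.34·12.8·14.5·0.70 + 0.91·12·14.5·0.50] = 956.724 + 1006.35 = 1963.07.
Under uncorrelated errors the observed covariances equal the true-score covariances, so only the own-variance terms attenuate.
True-score variance = [1.8²·12.8²·0.94 + 0.7²·12²·0.63 + 1.3²·14.5²·0.70] + 1006.35 = 792.17 + 1006.35 = 1798.52.
Reliability = 1798.52 / 1963.07 = 0.9162.

0.9162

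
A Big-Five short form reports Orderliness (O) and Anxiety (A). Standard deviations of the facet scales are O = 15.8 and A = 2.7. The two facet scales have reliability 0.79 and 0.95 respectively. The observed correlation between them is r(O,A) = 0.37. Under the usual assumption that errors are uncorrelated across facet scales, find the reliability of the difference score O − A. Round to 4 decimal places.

0.7658

Var(O−A) = 15.8² + 2.7² − 2·15.8·2.7·0.37 = 256.93 − 31.5684 = 225.362.
Under uncorrelated errors the observed covariances equal the true-score covariances, so only the own-variance terms attenuate.
True-score variance = [15.8²·0.79 + 2.7²·0.95] − 31.5684 = 204.141 − 31.5684 = 172.573.
Reliability = 172.573 / 225.362 = 0.7658.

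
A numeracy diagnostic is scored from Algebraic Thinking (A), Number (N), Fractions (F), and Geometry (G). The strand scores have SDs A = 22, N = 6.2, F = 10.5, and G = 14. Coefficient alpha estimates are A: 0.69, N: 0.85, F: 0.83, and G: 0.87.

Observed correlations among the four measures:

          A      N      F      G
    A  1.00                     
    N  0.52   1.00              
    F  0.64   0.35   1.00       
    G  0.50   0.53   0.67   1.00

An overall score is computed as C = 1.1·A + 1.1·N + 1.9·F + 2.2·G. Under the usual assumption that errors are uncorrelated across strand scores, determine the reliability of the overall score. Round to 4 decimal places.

0.9185

Var(C) = 1.1²·22² + 1.1²·6.2² + 1.9²·10.5² + 2.2²·14² + 2·[1.21·22·6.2·0.52 + 2.09·22·10.5·0.64 + 2.42·22·14·0.50 + 2.09·6.2·10.5·0.35 + 2.42·6.2·14·0.53 + 4.18·10.5·14·0.67] = 1978.79 + 2676.25 = 4655.05.
With uncorrelated errors the cross-covariances are all true-score covariance, so they carry over unchanged; only the diagonal terms shrink to ρᵢσᵢ².
True-score variance = [1.1²·22²·0.69 + 1.1²·6.2²·0.85 + 1.9²·10.5²·0.83 + 2.2²·14²·0.87] + 2676.25 = 1599.29 + 2676.25 = 4275.54.
Reliability = 4275.54 / 4655.05 = 0.9185.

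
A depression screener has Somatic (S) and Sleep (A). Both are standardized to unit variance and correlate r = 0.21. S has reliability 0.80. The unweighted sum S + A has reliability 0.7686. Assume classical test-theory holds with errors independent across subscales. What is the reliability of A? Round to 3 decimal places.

Var(S+A) = 2 + 2·0.21 = 2.420.
True-score variance = ρ_S + ρ_A + 2·0.21, so 0.7686 = (0.80 + ρ_A + 0.42) / 2.420.
ρ_A = 0.7686·2.420 − 0.80 − 0.42 = 0.640.

0.640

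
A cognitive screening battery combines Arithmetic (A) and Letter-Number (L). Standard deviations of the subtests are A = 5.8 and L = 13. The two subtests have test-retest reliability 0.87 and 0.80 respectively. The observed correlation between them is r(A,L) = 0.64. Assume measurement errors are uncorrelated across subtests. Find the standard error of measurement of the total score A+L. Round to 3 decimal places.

Var(total) = 202.64 + 96.512 = 299.152.
True-score variance = 164.467 + 96.512 = 260.979, so reliability = 0.8724.
Error variance = 299.152 − 260.979 = 38.1732; SEM = √38.1732 = 6.178.

6.178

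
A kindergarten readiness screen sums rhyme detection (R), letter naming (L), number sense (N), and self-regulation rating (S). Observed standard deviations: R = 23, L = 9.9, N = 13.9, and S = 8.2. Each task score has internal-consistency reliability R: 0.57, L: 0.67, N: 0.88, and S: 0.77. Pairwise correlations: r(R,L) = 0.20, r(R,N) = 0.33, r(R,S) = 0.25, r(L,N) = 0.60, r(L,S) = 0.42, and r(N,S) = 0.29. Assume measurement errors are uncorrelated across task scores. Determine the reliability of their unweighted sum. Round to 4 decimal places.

0.8115

Var(R+L+N+S) = 23² + 9.9² + 13.9² + 8.2² + 2·[23·9.9·0.20 + 23·13.9·0.33 + 23·8.2·0.25 + 9.9·13.9·0.60 + 9.9·8.2·0.42 + 13.9·8.2·0.29] = 887.46 + 695.814 = 1583.27.
With uncorrelated errors the cross-covariances are all true-score covariance, so they carry over unchanged; only the diagonal terms shrink to ρᵢσᵢ².
True-score variance = [23²·0.57 + 9.9²·0.67 + 13.9²·0.88 + 8.2²·0.77] + 695.814 = 588.996 + 695.814 = 1284.81.
Reliability = 1284.81 / 1583.27 = 0.8115.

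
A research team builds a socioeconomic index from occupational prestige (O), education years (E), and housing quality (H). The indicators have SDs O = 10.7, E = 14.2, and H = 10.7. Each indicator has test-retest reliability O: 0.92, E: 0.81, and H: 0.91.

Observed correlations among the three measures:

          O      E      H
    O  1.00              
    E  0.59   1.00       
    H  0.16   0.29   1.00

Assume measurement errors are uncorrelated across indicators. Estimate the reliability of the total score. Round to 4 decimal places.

0.9214

Var(O+E+H) = 10.7² + 14.2² + 10.7² + 2·[10.7·14.2·0.59 + 10.7·10.7·0.16 + 14.2·10.7·0.29] = 430.62 + 304.051 = 734.671.
Because errors are independent across components, Cov(Tᵢ,Tⱼ) = Cov(Xᵢ,Xⱼ); the off-diagonal part of the true-score variance is the same as above.
True-score variance = [10.7²·0.92 + 14.2²·0.81 + 10.7²·0.91] + 304.051 = 372.845 + 304.051 = 676.896.
Reliability = 676.896 / 734.671 = 0.9214.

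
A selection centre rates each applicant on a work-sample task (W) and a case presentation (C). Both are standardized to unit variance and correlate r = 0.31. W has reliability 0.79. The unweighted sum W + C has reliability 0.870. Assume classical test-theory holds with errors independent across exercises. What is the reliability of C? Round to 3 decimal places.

Var(W+C) = 2 + 2·0.31 = 2.620.
True-score variance = ρ_W + ρ_C + 2·0.31, so 0.870 = (0.79 + ρ_C + 0.62) / 2.620.
ρ_C = 0.870·2.620 − 0.79 − 0.62 = 0.869.

0.869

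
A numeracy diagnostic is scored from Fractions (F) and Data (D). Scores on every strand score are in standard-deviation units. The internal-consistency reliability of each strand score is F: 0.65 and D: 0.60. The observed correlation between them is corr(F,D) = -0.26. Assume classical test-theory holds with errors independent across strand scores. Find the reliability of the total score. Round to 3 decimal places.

Var(F+D) = 2 + 2·[(-0.26)] = 2 − 0.52 = 1.48.
With uncorrelated errors the cross-covariances are all true-score covariance, so they carry over unchanged; only the diagonal terms shrink to ρᵢσᵢ².
True-score variance = [0.65 + 0.60] − 0.52 = 1.25 − 0.52 = 0.73.
Reliability = 0.73 / 1.48 = 0.493.

0.493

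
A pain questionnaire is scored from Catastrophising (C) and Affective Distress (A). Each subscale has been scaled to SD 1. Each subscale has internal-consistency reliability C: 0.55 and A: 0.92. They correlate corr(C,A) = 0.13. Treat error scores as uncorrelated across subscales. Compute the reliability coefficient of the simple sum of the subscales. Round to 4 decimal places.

Var(C+A) = 2 + 2·[0.13] = 2 + 0.26 = 2.26.
Because errors are independent across components, Cov(Tᵢ,Tⱼ) = Cov(Xᵢ,Xⱼ); the off-diagonal part of the true-score variance is the same as above.
True-score variance = [0.55 + 0.92] + 0.26 = 1.47 + 0.26 = 1.73.
Reliability = 1.73 / 2.26 = 0.7655.

0.7655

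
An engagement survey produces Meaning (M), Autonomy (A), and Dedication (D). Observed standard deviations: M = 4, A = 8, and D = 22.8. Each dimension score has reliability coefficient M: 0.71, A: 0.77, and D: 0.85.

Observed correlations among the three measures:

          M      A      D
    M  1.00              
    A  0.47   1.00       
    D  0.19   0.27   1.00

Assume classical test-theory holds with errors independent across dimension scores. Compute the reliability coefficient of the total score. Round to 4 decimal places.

0.8724

Var(M+A+D) = 4² + 8² + 22.8² + 2·[4·8·0.47 + 4·22.8·0.19 + 8·22.8·0.27] = 599.84 + 163.232 = 763.072.
Because errors are independent across components, Cov(Tᵢ,Tⱼ) = Cov(Xᵢ,Xⱼ); the off-diagonal part of the true-score variance is the same as above.
True-score variance = [4²·0.71 + 8²·0.77 + 22.8²·0.85] + 163.232 = 502.504 + 163.232 = 665.736.
Reliability = 665.736 / 763.072 = 0.8724.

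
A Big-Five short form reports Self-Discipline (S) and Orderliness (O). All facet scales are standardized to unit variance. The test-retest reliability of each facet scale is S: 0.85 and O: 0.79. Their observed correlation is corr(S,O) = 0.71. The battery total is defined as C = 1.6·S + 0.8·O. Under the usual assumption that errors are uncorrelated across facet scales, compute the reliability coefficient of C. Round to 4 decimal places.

Var(C) = 1.6² + 0.8² + 2·[1.28·0.71] = 3.2 + 1.8176 = 5.0176.
Under uncorrelated errors the observed covariances equal the true-score covariances, so only the own-variance terms attenuate.
True-score variance = [1.6²·0.85 + 0.8²·0.79] + 1.8176 = 2.6816 + 1.8176 = 4.4992.
Reliability = 4.4992 / 5.0176 = 0.8967.

0.8967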